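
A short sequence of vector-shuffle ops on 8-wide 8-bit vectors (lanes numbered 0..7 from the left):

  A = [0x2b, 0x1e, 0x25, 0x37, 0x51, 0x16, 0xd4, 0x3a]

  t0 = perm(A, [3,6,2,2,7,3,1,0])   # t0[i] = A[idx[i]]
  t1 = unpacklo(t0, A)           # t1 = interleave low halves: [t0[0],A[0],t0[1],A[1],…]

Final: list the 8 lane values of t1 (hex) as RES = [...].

→ t0 |37|d4|25|25|3a|37|1e|2b|
→ t1 |37|2b|d4|1e|25|25|25|37|

RES = [0x37, 0x2b, 0xd4, 0x1e, 0x25, 0x25, 0x25, 0x37]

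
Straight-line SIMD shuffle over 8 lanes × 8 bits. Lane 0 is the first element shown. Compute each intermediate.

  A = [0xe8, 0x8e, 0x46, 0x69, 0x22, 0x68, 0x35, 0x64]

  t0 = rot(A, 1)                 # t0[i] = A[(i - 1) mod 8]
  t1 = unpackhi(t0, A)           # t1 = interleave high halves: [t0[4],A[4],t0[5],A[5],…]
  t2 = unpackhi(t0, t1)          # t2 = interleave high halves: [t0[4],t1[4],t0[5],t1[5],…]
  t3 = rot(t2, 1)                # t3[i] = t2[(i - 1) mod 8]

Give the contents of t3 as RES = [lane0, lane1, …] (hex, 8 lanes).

RES = [ 0x64  0x69  0x68  0x22  0x35  0x68  0x35  0x35 ]

→ t0 |64|e8|8e|46|69|22|68|35|
→ t1 |69|22|22|68|68|35|35|64|
→ t2 |69|68|22|35|68|35|35|64|
→ t3 |64|69|68|22|35|68|35|35|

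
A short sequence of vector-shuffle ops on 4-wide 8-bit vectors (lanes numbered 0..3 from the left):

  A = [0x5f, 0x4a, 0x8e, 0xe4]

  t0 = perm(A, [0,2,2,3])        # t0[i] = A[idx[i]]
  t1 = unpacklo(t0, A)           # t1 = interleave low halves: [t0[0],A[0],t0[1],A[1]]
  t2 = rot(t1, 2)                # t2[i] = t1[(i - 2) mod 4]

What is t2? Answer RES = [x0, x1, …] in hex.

RES = [0x8e, 0x4a, 0x5f, 0x5f]

t0 = [0x5f, 0x8e, 0x8e, 0xe4]
t1 = [0x5f, 0x5f, 0x8e, 0x4a]
t2 = [0x8e, 0x4a, 0x5f, 0x5f]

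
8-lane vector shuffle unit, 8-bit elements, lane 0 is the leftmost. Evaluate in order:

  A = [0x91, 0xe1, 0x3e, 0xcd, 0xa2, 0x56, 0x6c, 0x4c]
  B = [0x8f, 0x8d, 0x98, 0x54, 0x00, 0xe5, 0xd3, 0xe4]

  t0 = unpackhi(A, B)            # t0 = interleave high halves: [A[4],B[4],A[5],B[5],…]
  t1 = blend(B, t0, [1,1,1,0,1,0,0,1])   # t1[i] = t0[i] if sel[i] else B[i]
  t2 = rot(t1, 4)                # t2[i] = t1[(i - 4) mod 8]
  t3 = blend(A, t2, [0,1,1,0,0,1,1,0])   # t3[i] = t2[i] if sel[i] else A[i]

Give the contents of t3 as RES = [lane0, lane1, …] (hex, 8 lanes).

t0 = [0xa2, 0x00, 0x56, 0xe5, 0x6c, 0xd3, 0x4c, 0xe4]
t1 = [0xa2, 0x00, 0x56, 0x54, 0x6c, 0xe5, 0xd3, 0xe4]
t2 = [0x6c, 0xe5, 0xd3, 0xe4, 0xa2, 0x00, 0x56, 0x54]
t3 = [0x91, 0xe5, 0xd3, 0xcd, 0xa2, 0x00, 0x56, 0x4c]

RES = [0x91, 0xe5, 0xd3, 0xcd, 0xa2, 0x00, 0x56, 0x4c]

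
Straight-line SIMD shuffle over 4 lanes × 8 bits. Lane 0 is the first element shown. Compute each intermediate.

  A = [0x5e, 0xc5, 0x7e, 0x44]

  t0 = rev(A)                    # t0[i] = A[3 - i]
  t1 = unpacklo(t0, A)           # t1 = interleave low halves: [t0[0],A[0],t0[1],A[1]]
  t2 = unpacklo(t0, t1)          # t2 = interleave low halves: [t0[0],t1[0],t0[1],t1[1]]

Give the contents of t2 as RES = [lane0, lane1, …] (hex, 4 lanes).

RES = [ 0x44  0x44  0x7e  0x5e ]

  t0: 44 7e c5 5e
  t1: 44 5e 7e c5
  t2: 44 44 7e 5e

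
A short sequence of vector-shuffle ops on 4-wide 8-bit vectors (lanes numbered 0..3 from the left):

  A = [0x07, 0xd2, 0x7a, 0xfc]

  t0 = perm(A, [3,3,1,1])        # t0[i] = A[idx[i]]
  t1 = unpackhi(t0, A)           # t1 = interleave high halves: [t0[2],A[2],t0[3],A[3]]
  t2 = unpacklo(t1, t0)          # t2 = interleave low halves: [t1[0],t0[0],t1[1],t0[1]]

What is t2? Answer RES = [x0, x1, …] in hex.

→ t0 |fc|fc|d2|d2|
→ t1 |d2|7a|d2|fc|
→ t2 |d2|fc|7a|fc|

RES = [0xd2, 0xfc, 0x7a, 0xfc]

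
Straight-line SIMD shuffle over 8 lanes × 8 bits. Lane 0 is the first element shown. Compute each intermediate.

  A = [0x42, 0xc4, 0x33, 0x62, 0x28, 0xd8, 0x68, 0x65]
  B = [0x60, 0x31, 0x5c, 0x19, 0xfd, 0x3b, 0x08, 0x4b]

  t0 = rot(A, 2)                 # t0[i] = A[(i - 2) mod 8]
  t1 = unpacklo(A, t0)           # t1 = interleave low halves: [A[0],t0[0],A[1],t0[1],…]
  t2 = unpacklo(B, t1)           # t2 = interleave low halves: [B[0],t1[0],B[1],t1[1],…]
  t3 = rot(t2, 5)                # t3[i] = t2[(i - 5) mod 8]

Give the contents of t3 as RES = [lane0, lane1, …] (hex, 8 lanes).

  t0: 68 65 42 c4 33 62 28 d8
  t1: 42 68 c4 65 33 42 62 c4
  t2: 60 42 31 68 5c c4 19 65
  t3: 68 5c c4 19 65 60 42 31

RES = [ 0x68  0x5c  0xc4  0x19  0x65  0x60  0x42  0x31 ]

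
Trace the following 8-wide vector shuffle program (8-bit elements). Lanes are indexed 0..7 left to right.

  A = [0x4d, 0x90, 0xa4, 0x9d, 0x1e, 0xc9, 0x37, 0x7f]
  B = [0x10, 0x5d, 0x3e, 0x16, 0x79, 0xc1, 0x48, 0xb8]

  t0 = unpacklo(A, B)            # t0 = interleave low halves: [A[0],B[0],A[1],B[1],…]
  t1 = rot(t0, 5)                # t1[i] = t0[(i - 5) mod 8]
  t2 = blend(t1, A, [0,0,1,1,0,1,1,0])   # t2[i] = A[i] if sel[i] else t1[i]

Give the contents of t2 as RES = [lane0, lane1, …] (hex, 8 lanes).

  t0: 4d 10 90 5d a4 3e 9d 16
  t1: 5d a4 3e 9d 16 4d 10 90
  t2: 5d a4 a4 9d 16 c9 37 90

RES = [0x5d, 0xa4, 0xa4, 0x9d, 0x16, 0xc9, 0x37, 0x90]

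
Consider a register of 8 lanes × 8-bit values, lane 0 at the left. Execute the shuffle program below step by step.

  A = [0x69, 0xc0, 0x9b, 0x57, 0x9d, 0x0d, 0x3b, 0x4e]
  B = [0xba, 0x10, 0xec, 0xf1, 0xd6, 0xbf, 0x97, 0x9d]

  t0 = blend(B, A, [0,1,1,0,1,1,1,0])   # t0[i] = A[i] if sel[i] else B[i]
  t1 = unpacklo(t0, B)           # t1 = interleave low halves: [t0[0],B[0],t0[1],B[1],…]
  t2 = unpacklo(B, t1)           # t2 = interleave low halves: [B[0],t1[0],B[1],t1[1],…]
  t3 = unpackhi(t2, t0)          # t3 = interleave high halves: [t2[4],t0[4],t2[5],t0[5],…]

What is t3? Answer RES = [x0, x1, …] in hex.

t0 = [0xba, 0xc0, 0x9b, 0xf1, 0x9d, 0x0d, 0x3b, 0x9d]
t1 = [0xba, 0xba, 0xc0, 0x10, 0x9b, 0xec, 0xf1, 0xf1]
t2 = [0xba, 0xba, 0x10, 0xba, 0xec, 0xc0, 0xf1, 0x10]
t3 = [0xec, 0x9d, 0xc0, 0x0d, 0xf1, 0x3b, 0x10, 0x9d]

RES = [0xec, 0x9d, 0xc0, 0x0d, 0xf1, 0x3b, 0x10, 0x9d]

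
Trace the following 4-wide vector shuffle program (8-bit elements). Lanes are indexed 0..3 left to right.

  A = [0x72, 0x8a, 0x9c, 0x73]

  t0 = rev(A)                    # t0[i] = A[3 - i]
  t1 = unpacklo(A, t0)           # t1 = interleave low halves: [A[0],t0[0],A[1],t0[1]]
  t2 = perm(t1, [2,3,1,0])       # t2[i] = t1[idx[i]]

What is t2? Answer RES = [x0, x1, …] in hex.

→ t0 |73|9c|8a|72|
→ t1 |72|73|8a|9c|
→ t2 |8a|9c|73|72|

RES = [0x8a, 0x9c, 0x73, 0x72]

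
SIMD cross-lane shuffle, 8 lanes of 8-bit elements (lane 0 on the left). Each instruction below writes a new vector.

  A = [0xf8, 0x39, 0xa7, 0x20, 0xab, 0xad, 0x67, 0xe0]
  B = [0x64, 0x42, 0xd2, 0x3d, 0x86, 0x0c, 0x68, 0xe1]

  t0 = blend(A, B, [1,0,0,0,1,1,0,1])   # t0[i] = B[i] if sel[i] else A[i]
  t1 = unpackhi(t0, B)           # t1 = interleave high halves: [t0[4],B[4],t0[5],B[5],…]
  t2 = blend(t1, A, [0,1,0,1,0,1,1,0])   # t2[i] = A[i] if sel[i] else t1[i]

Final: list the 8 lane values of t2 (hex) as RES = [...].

RES = [0x86, 0x39, 0x0c, 0x20, 0x67, 0xad, 0x67, 0xe1]

t0 = [0x64, 0x39, 0xa7, 0x20, 0x86, 0x0c, 0x67, 0xe1]
t1 = [0x86, 0x86, 0x0c, 0x0c, 0x67, 0x68, 0xe1, 0xe1]
t2 = [0x86, 0x39, 0x0c, 0x20, 0x67, 0xad, 0x67, 0xe1]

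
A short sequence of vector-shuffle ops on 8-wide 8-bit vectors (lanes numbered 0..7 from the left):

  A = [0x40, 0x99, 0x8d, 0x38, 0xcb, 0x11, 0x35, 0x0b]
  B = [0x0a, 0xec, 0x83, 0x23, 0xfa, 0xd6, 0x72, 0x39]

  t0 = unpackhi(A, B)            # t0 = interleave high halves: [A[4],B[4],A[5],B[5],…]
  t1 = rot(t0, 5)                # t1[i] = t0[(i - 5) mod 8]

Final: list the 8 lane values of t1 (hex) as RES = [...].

  t0: cb fa 11 d6 35 72 0b 39
  t1: d6 35 72 0b 39 cb fa 11

RES = [ 0xd6  0x35  0x72  0x0b  0x39  0xcb  0xfa  0x11 ]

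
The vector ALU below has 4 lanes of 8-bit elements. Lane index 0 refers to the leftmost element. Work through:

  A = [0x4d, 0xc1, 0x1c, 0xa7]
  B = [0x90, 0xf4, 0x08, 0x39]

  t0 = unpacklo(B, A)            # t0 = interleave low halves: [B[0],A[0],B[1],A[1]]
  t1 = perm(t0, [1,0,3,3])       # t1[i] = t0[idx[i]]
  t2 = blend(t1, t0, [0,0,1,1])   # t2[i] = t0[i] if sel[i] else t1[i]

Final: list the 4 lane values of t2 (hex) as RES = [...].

  t0: 90 4d f4 c1
  t1: 4d 90 c1 c1
  t2: 4d 90 f4 c1

RES = [ 0x4d  0x90  0xf4  0xc1 ]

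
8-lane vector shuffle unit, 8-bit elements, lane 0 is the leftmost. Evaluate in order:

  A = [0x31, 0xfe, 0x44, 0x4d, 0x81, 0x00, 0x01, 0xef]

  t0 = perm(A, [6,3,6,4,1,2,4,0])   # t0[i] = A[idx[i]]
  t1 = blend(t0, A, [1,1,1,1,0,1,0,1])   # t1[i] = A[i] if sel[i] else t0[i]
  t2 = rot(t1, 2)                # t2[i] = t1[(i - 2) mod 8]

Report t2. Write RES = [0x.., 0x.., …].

RES = [0x81, 0xef, 0x31, 0xfe, 0x44, 0x4d, 0xfe, 0x00]

t0 = [0x01, 0x4d, 0x01, 0x81, 0xfe, 0x44, 0x81, 0x31]
t1 = [0x31, 0xfe, 0x44, 0x4d, 0xfe, 0x00, 0x81, 0xef]
t2 = [0x81, 0xef, 0x31, 0xfe, 0x44, 0x4d, 0xfe, 0x00]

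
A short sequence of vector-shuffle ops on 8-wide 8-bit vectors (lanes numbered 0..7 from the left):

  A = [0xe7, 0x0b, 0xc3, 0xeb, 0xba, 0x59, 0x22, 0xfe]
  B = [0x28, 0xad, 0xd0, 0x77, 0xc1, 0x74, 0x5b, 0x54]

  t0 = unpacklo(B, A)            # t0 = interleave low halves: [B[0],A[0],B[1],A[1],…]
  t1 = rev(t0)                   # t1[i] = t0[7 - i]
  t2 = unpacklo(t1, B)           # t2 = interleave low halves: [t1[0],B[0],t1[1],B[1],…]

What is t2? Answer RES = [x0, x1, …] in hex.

RES = [ 0xeb  0x28  0x77  0xad  0xc3  0xd0  0xd0  0x77 ]

t0 = [0x28, 0xe7, 0xad, 0x0b, 0xd0, 0xc3, 0x77, 0xeb]
t1 = [0xeb, 0x77, 0xc3, 0xd0, 0x0b, 0xad, 0xe7, 0x28]
t2 = [0xeb, 0x28, 0x77, 0xad, 0xc3, 0xd0, 0xd0, 0x77]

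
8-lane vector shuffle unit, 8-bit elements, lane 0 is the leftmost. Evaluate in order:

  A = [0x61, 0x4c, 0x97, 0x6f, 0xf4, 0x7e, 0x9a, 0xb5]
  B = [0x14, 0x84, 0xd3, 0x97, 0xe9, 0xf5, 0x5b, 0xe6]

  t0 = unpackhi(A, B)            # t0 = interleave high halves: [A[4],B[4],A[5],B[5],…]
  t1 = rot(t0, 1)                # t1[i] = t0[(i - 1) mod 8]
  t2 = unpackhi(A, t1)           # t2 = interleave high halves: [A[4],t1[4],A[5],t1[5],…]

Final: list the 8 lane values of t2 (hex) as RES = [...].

→ t0 |f4|e9|7e|f5|9a|5b|b5|e6|
→ t1 |e6|f4|e9|7e|f5|9a|5b|b5|
→ t2 |f4|f5|7e|9a|9a|5b|b5|b5|

RES = [0xf4, 0xf5, 0x7e, 0x9a, 0x9a, 0x5b, 0xb5, 0xb5]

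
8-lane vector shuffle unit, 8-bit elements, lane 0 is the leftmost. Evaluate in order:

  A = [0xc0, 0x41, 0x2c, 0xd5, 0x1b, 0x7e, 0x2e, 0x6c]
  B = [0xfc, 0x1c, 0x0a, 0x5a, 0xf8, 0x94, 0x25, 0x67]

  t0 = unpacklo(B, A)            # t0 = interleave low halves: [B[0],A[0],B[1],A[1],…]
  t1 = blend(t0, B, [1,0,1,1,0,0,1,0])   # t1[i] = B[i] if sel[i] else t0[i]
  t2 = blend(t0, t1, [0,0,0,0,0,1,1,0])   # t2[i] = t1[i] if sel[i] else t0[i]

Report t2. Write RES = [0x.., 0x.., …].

→ t0 |fc|c0|1c|41|0a|2c|5a|d5|
→ t1 |fc|c0|0a|5a|0a|2c|25|d5|
→ t2 |fc|c0|1c|41|0a|2c|25|d5|

RES = [0xfc, 0xc0, 0x1c, 0x41, 0x0a, 0x2c, 0x25, 0xd5]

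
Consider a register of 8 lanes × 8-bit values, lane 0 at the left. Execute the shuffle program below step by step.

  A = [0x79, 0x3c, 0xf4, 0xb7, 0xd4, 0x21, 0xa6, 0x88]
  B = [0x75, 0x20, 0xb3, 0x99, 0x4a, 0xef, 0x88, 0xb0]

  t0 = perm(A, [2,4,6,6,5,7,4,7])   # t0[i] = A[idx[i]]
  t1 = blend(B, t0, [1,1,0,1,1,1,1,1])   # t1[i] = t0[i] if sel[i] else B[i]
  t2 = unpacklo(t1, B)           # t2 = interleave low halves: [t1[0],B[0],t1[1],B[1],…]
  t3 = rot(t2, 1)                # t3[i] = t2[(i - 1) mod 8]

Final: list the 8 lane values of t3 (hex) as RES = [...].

t0 = [0xf4, 0xd4, 0xa6, 0xa6, 0x21, 0x88, 0xd4, 0x88]
t1 = [0xf4, 0xd4, 0xb3, 0xa6, 0x21, 0x88, 0xd4, 0x88]
t2 = [0xf4, 0x75, 0xd4, 0x20, 0xb3, 0xb3, 0xa6, 0x99]
t3 = [0x99, 0xf4, 0x75, 0xd4, 0x20, 0xb3, 0xb3, 0xa6]

RES = [ 0x99  0xf4  0x75  0xd4  0x20  0xb3  0xb3  0xa6 ]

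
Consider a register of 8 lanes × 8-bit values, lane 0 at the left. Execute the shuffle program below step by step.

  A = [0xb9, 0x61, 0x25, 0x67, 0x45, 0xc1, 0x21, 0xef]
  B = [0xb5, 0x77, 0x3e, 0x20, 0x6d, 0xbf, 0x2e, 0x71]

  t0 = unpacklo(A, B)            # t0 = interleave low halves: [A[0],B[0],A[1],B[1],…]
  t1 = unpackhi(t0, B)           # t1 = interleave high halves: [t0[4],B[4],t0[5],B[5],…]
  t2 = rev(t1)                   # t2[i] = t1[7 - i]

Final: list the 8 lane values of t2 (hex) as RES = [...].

RES = [ 0x71  0x20  0x2e  0x67  0xbf  0x3e  0x6d  0x25 ]

→ t0 |b9|b5|61|77|25|3e|67|20|
→ t1 |25|6d|3e|bf|67|2e|20|71|
→ t2 |71|20|2e|67|bf|3e|6d|25|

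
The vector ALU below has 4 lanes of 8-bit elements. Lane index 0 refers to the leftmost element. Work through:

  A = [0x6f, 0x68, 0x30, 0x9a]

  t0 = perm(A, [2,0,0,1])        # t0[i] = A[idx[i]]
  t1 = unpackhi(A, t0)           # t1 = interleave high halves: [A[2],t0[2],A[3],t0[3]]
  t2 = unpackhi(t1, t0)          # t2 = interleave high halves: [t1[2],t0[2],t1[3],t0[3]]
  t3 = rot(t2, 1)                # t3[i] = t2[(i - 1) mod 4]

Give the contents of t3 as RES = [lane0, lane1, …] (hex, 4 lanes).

→ t0 |30|6f|6f|68|
→ t1 |30|6f|9a|68|
→ t2 |9a|6f|68|68|
→ t3 |68|9a|6f|68|

RES = [ 0x68  0x9a  0x6f  0x68 ]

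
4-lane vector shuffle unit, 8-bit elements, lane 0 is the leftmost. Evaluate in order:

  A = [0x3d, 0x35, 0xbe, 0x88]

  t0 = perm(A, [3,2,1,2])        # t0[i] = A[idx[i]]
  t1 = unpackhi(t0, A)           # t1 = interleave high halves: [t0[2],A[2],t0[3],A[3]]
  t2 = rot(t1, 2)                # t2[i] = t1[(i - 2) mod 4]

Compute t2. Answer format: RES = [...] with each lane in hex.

RES = [ 0xbe  0x88  0x35  0xbe ]

t0 = [0x88, 0xbe, 0x35, 0xbe]
t1 = [0x35, 0xbe, 0xbe, 0x88]
t2 = [0xbe, 0x88, 0x35, 0xbe]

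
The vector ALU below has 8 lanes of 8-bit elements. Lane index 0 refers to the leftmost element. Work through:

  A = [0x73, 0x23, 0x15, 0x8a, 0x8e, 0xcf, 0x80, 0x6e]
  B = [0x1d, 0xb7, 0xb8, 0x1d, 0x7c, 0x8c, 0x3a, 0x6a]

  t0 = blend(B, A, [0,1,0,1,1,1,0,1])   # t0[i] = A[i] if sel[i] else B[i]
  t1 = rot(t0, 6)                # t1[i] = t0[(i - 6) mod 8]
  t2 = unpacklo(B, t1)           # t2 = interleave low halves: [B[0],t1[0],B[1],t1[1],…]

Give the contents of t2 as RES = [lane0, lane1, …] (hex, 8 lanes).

t0 = [0x1d, 0x23, 0xb8, 0x8a, 0x8e, 0xcf, 0x3a, 0x6e]
t1 = [0xb8, 0x8a, 0x8e, 0xcf, 0x3a, 0x6e, 0x1d, 0x23]
t2 = [0x1d, 0xb8, 0xb7, 0x8a, 0xb8, 0x8e, 0x1d, 0xcf]

RES = [0x1d, 0xb8, 0xb7, 0x8a, 0xb8, 0x8e, 0x1d, 0xcf]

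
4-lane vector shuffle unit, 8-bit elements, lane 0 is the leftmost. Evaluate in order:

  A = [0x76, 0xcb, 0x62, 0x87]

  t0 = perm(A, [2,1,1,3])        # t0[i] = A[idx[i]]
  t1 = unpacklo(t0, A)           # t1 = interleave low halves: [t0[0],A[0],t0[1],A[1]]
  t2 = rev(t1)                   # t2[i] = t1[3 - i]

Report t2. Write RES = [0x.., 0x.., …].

t0 = [0x62, 0xcb, 0xcb, 0x87]
t1 = [0x62, 0x76, 0xcb, 0xcb]
t2 = [0xcb, 0xcb, 0x76, 0x62]

RES = [0xcb, 0xcb, 0x76, 0x62]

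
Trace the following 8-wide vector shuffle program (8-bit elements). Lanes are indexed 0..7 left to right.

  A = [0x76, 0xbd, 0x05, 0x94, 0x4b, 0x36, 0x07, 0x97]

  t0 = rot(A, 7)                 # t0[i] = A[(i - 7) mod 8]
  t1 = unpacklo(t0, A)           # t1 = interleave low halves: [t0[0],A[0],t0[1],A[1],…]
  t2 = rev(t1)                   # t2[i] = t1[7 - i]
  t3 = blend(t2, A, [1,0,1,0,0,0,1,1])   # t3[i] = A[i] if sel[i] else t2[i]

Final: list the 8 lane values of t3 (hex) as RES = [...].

→ t0 |bd|05|94|4b|36|07|97|76|
→ t1 |bd|76|05|bd|94|05|4b|94|
→ t2 |94|4b|05|94|bd|05|76|bd|
→ t3 |76|4b|05|94|bd|05|07|97|

RES = [0x76, 0x4b, 0x05, 0x94, 0xbd, 0x05, 0x07, 0x97]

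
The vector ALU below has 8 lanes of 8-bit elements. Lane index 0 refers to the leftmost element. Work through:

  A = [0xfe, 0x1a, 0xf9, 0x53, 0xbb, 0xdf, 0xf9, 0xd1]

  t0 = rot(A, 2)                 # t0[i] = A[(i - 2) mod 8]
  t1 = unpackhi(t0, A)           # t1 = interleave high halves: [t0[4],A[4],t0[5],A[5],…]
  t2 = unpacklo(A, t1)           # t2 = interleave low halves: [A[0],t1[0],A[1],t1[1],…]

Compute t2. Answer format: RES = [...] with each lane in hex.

RES = [0xfe, 0xf9, 0x1a, 0xbb, 0xf9, 0x53, 0x53, 0xdf]

t0 = [0xf9, 0xd1, 0xfe, 0x1a, 0xf9, 0x53, 0xbb, 0xdf]
t1 = [0xf9, 0xbb, 0x53, 0xdf, 0xbb, 0xf9, 0xdf, 0xd1]
t2 = [0xfe, 0xf9, 0x1a, 0xbb, 0xf9, 0x53, 0x53, 0xdf]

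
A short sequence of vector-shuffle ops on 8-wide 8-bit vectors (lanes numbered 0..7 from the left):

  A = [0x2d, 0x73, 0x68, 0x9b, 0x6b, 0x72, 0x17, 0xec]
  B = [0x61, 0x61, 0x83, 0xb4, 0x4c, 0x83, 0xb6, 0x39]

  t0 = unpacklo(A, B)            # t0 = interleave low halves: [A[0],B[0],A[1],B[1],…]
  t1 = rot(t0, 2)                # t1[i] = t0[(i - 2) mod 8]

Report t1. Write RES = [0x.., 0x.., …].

RES = [0x9b, 0xb4, 0x2d, 0x61, 0x73, 0x61, 0x68, 0x83]

→ t0 |2d|61|73|61|68|83|9b|b4|
→ t1 |9b|b4|2d|61|73|61|68|83|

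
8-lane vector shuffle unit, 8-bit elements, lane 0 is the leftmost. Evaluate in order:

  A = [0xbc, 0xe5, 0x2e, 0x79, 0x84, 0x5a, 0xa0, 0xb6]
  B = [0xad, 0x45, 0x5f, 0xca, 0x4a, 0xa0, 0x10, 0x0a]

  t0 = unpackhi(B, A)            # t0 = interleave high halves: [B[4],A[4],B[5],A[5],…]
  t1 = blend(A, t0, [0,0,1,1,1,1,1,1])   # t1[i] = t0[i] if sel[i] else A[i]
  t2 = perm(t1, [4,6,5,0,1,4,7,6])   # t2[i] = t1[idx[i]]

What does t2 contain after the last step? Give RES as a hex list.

t0 = [0x4a, 0x84, 0xa0, 0x5a, 0x10, 0xa0, 0x0a, 0xb6]
t1 = [0xbc, 0xe5, 0xa0, 0x5a, 0x10, 0xa0, 0x0a, 0xb6]
t2 = [0x10, 0x0a, 0xa0, 0xbc, 0xe5, 0x10, 0xb6, 0x0a]

RES = [0x10, 0x0a, 0xa0, 0xbc, 0xe5, 0x10, 0xb6, 0x0a]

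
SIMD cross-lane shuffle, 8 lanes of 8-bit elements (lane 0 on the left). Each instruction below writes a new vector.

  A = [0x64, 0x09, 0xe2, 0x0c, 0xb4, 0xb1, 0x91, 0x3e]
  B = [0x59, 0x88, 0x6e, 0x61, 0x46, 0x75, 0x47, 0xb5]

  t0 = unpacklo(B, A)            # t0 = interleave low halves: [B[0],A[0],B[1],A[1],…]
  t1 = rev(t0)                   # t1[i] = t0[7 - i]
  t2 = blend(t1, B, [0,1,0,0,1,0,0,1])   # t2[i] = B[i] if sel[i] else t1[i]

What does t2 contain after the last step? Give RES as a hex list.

t0 = [0x59, 0x64, 0x88, 0x09, 0x6e, 0xe2, 0x61, 0x0c]
t1 = [0x0c, 0x61, 0xe2, 0x6e, 0x09, 0x88, 0x64, 0x59]
t2 = [0x0c, 0x88, 0xe2, 0x6e, 0x46, 0x88, 0x64, 0xb5]

RES = [ 0x0c  0x88  0xe2  0x6e  0x46  0x88  0x64  0xb5 ]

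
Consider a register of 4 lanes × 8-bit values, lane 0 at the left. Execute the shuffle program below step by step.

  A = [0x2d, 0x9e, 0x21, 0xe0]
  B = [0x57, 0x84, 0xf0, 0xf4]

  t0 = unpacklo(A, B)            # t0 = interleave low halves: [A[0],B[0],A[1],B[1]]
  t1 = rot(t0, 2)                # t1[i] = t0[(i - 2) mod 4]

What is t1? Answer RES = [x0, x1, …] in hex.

RES = [0x9e, 0x84, 0x2d, 0x57]

→ t0 |2d|57|9e|84|
→ t1 |9e|84|2d|57|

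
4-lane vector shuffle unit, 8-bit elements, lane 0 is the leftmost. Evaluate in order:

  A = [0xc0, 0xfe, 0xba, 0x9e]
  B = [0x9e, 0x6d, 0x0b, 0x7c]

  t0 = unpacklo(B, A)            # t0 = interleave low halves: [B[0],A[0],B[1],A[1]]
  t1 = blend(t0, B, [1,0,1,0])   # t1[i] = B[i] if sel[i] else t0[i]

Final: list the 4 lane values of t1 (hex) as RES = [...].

RES = [ 0x9e  0xc0  0x0b  0xfe ]

→ t0 |9e|c0|6d|fe|
→ t1 |9e|c0|0b|fe|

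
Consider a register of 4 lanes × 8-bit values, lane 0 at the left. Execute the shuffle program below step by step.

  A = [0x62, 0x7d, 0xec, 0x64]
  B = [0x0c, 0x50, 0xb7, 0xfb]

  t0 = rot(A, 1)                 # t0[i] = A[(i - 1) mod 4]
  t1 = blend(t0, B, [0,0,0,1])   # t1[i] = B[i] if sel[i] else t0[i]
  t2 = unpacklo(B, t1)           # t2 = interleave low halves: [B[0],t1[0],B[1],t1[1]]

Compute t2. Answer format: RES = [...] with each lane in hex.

RES = [0x0c, 0x64, 0x50, 0x62]

→ t0 |64|62|7d|ec|
→ t1 |64|62|7d|fb|
→ t2 |0c|64|50|62|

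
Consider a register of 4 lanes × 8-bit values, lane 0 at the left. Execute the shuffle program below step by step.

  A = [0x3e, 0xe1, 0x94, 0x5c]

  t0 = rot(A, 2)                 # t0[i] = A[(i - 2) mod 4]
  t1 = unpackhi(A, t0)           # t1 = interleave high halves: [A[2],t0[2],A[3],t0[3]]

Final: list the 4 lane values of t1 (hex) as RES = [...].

RES = [ 0x94  0x3e  0x5c  0xe1 ]

t0 = [0x94, 0x5c, 0x3e, 0xe1]
t1 = [0x94, 0x3e, 0x5c, 0xe1]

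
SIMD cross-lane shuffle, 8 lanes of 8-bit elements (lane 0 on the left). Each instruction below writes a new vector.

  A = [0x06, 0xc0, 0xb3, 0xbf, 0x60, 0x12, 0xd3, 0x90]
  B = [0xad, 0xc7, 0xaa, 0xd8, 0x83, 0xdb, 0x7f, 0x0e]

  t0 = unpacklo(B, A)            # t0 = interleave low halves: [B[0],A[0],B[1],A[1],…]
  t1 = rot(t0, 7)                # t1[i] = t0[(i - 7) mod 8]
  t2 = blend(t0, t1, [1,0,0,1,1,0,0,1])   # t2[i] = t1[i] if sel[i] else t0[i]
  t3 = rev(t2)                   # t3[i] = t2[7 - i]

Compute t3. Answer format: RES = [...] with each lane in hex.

  t0: ad 06 c7 c0 aa b3 d8 bf
  t1: 06 c7 c0 aa b3 d8 bf ad
  t2: 06 06 c7 aa b3 b3 d8 ad
  t3: ad d8 b3 b3 aa c7 06 06

RES = [ 0xad  0xd8  0xb3  0xb3  0xaa  0xc7  0x06  0x06 ]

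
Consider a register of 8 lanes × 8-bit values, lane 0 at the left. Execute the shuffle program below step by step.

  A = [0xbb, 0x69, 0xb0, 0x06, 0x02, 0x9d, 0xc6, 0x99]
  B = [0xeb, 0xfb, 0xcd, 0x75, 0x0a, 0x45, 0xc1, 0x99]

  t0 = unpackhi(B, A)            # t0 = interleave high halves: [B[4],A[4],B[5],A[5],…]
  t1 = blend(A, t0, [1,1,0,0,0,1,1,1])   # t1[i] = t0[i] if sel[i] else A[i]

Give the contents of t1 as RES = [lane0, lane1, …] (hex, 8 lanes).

→ t0 |0a|02|45|9d|c1|c6|99|99|
→ t1 |0a|02|b0|06|02|c6|99|99|

RES = [ 0x0a  0x02  0xb0  0x06  0x02  0xc6  0x99  0x99 ]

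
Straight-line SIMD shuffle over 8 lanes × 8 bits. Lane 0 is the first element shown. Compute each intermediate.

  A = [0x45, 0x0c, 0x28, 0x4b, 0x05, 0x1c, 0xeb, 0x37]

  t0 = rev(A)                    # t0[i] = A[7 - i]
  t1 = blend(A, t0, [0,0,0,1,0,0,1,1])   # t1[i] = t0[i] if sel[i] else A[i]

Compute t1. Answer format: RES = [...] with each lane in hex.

  t0: 37 eb 1c 05 4b 28 0c 45
  t1: 45 0c 28 05 05 1c 0c 45

RES = [ 0x45  0x0c  0x28  0x05  0x05  0x1c  0x0c  0x45 ]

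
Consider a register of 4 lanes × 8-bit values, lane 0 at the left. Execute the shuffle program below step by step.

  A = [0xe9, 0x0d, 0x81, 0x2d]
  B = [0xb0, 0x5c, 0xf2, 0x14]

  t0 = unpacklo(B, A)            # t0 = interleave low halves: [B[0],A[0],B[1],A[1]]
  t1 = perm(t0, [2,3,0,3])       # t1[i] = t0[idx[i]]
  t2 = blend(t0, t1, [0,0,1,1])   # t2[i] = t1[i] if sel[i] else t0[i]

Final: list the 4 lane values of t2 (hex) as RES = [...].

RES = [0xb0, 0xe9, 0xb0, 0x0d]

→ t0 |b0|e9|5c|0d|
→ t1 |5c|0d|b0|0d|
→ t2 |b0|e9|b0|0d|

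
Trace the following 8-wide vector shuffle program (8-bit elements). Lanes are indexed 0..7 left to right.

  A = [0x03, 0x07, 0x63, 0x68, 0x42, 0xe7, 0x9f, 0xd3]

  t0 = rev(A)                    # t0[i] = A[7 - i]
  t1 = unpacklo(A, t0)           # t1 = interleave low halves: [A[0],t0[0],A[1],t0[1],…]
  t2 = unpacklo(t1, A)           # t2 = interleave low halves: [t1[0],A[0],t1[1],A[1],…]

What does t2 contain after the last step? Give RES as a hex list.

  t0: d3 9f e7 42 68 63 07 03
  t1: 03 d3 07 9f 63 e7 68 42
  t2: 03 03 d3 07 07 63 9f 68

RES = [ 0x03  0x03  0xd3  0x07  0x07  0x63  0x9f  0x68 ]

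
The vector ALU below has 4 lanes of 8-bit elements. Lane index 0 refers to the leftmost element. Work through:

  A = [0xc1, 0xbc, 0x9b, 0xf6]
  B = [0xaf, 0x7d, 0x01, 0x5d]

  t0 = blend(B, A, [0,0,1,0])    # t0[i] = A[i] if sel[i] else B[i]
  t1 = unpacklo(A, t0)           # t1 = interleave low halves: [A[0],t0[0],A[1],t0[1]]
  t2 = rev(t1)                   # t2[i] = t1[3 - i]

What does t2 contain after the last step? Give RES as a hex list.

→ t0 |af|7d|9b|5d|
→ t1 |c1|af|bc|7d|
→ t2 |7d|bc|af|c1|

RES = [ 0x7d  0xbc  0xaf  0xc1 ]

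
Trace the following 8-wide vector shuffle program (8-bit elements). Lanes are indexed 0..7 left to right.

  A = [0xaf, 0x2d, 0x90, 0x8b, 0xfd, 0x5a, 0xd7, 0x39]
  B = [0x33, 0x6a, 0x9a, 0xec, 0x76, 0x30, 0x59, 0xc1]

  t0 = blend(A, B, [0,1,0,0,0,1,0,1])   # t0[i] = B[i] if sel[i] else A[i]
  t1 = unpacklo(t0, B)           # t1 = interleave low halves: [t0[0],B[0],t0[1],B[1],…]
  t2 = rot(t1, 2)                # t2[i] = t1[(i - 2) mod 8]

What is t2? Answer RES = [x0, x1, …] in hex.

→ t0 |af|6a|90|8b|fd|30|d7|c1|
→ t1 |af|33|6a|6a|90|9a|8b|ec|
→ t2 |8b|ec|af|33|6a|6a|90|9a|

RES = [0x8b, 0xec, 0xaf, 0x33, 0x6a, 0x6a, 0x90, 0x9a]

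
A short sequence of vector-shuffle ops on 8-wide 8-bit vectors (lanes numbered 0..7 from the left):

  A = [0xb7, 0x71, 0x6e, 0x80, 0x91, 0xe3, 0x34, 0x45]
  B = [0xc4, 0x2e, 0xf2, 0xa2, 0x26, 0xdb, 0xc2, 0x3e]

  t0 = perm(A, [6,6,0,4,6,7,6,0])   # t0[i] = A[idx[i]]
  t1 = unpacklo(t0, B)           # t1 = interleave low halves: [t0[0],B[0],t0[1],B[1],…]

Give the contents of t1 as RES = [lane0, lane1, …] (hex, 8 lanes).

t0 = [0x34, 0x34, 0xb7, 0x91, 0x34, 0x45, 0x34, 0xb7]
t1 = [0x34, 0xc4, 0x34, 0x2e, 0xb7, 0xf2, 0x91, 0xa2]

RES = [0x34, 0xc4, 0x34, 0x2e, 0xb7, 0xf2, 0x91, 0xa2]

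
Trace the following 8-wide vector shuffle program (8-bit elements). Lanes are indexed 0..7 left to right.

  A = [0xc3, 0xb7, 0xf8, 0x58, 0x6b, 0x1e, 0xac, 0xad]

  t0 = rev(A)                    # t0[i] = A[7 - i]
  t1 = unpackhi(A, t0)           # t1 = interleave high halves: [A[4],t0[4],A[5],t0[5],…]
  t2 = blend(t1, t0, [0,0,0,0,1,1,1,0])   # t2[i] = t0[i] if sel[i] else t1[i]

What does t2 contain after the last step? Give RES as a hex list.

RES = [ 0x6b  0x58  0x1e  0xf8  0x58  0xf8  0xb7  0xc3 ]

t0 = [0xad, 0xac, 0x1e, 0x6b, 0x58, 0xf8, 0xb7, 0xc3]
t1 = [0x6b, 0x58, 0x1e, 0xf8, 0xac, 0xb7, 0xad, 0xc3]
t2 = [0x6b, 0x58, 0x1e, 0xf8, 0x58, 0xf8, 0xb7, 0xc3]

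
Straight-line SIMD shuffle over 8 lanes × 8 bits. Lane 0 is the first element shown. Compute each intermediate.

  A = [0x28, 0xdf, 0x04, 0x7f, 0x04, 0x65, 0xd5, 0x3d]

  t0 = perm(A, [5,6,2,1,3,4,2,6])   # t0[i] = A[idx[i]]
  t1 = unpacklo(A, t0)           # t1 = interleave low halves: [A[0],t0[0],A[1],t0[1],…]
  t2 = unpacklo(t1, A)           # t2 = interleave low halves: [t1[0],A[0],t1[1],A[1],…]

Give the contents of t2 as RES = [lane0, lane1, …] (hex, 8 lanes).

  t0: 65 d5 04 df 7f 04 04 d5
  t1: 28 65 df d5 04 04 7f df
  t2: 28 28 65 df df 04 d5 7f

RES = [0x28, 0x28, 0x65, 0xdf, 0xdf, 0x04, 0xd5, 0x7f]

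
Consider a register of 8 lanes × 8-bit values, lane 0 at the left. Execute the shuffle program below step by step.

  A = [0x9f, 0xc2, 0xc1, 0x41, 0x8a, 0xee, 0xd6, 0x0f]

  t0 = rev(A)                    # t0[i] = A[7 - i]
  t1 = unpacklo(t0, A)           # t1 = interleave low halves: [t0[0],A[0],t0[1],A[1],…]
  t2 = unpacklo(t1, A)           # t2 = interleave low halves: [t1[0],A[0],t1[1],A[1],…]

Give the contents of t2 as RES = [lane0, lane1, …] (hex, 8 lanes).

RES = [0x0f, 0x9f, 0x9f, 0xc2, 0xd6, 0xc1, 0xc2, 0x41]

  t0: 0f d6 ee 8a 41 c1 c2 9f
  t1: 0f 9f d6 c2 ee c1 8a 41
  t2: 0f 9f 9f c2 d6 c1 c2 41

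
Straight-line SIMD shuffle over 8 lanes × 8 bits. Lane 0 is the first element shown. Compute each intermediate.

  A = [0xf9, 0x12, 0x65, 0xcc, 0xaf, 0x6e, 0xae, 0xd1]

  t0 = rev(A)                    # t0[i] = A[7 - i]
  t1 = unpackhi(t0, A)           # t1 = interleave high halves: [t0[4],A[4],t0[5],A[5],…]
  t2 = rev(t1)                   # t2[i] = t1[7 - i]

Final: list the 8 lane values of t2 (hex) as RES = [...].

RES = [ 0xd1  0xf9  0xae  0x12  0x6e  0x65  0xaf  0xcc ]

→ t0 |d1|ae|6e|af|cc|65|12|f9|
→ t1 |cc|af|65|6e|12|ae|f9|d1|
→ t2 |d1|f9|ae|12|6e|65|af|cc|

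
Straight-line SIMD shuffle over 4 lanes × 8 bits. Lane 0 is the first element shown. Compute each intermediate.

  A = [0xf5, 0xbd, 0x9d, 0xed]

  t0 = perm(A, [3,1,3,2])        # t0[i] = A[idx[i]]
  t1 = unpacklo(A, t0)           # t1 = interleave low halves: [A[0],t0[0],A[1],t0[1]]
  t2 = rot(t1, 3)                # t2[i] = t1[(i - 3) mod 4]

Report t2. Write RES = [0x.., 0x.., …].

t0 = [0xed, 0xbd, 0xed, 0x9d]
t1 = [0xf5, 0xed, 0xbd, 0xbd]
t2 = [0xed, 0xbd, 0xbd, 0xf5]

RES = [0xed, 0xbd, 0xbd, 0xf5]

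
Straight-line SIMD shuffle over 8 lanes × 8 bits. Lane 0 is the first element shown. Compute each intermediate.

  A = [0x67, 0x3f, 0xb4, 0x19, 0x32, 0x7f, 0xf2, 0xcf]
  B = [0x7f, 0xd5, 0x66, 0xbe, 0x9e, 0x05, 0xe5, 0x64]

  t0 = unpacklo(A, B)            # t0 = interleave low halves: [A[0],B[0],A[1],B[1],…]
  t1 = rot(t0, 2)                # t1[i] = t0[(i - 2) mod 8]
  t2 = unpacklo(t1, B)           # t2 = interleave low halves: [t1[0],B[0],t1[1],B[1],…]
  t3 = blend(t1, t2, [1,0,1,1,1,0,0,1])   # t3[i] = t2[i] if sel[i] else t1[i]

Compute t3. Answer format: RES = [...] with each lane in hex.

→ t0 |67|7f|3f|d5|b4|66|19|be|
→ t1 |19|be|67|7f|3f|d5|b4|66|
→ t2 |19|7f|be|d5|67|66|7f|be|
→ t3 |19|be|be|d5|67|d5|b4|be|

RES = [ 0x19  0xbe  0xbe  0xd5  0x67  0xd5  0xb4  0xbe ]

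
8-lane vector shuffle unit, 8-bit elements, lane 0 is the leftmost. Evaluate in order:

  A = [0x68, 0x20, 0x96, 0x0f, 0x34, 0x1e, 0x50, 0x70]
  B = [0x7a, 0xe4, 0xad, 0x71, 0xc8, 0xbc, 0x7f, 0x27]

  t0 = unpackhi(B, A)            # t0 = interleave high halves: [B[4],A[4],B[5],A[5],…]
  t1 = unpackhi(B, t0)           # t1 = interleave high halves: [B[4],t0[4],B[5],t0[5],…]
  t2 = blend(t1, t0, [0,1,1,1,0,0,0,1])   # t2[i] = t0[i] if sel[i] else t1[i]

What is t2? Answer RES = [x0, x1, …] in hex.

RES = [ 0xc8  0x34  0xbc  0x1e  0x7f  0x27  0x27  0x70 ]

  t0: c8 34 bc 1e 7f 50 27 70
  t1: c8 7f bc 50 7f 27 27 70
  t2: c8 34 bc 1e 7f 27 27 70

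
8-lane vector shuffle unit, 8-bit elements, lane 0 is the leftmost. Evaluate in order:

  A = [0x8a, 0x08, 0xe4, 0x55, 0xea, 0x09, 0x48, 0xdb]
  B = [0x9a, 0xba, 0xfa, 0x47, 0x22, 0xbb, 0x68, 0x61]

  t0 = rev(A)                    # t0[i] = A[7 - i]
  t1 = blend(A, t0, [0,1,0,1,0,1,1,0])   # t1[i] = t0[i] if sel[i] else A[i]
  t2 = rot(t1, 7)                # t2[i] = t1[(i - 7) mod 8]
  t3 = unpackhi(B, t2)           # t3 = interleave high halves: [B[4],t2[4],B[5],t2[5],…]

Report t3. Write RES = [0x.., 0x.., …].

→ t0 |db|48|09|ea|55|e4|08|8a|
→ t1 |8a|48|e4|ea|ea|e4|08|db|
→ t2 |48|e4|ea|ea|e4|08|db|8a|
→ t3 |22|e4|bb|08|68|db|61|8a|

RES = [ 0x22  0xe4  0xbb  0x08  0x68  0xdb  0x61  0x8a ]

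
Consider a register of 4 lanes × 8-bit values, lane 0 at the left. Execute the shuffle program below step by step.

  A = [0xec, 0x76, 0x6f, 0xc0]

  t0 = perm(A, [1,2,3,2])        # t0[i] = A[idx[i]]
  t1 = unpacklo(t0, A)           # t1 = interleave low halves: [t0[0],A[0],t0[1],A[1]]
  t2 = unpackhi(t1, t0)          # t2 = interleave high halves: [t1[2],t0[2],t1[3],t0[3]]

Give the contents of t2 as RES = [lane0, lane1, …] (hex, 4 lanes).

RES = [0x6f, 0xc0, 0x76, 0x6f]

  t0: 76 6f c0 6f
  t1: 76 ec 6f 76
  t2: 6f c0 76 6f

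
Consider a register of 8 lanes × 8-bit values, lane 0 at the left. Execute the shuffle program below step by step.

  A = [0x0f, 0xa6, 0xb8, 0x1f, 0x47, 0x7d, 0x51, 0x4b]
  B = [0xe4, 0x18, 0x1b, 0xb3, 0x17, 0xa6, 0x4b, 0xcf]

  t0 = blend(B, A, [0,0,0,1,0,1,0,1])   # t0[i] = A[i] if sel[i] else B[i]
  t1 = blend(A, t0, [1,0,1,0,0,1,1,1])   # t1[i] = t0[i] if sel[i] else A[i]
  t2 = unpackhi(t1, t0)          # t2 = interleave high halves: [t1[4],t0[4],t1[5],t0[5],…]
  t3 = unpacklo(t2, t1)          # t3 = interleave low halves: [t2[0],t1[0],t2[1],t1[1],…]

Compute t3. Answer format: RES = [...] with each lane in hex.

→ t0 |e4|18|1b|1f|17|7d|4b|4b|
→ t1 |e4|a6|1b|1f|47|7d|4b|4b|
→ t2 |47|17|7d|7d|4b|4b|4b|4b|
→ t3 |47|e4|17|a6|7d|1b|7d|1f|

RES = [0x47, 0xe4, 0x17, 0xa6, 0x7d, 0x1b, 0x7d, 0x1f]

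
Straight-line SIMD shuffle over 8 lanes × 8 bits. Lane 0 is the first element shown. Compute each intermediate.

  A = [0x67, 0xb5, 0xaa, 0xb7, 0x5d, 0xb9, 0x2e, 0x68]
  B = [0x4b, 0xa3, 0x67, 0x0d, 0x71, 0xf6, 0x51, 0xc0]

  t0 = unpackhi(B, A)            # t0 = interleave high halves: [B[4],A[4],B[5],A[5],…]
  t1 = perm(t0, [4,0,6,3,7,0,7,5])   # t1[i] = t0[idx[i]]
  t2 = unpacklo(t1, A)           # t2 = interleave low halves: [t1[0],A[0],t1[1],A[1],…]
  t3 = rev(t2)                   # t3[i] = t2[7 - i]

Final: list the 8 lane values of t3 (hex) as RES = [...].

RES = [ 0xb7  0xb9  0xaa  0xc0  0xb5  0x71  0x67  0x51 ]

→ t0 |71|5d|f6|b9|51|2e|c0|68|
→ t1 |51|71|c0|b9|68|71|68|2e|
→ t2 |51|67|71|b5|c0|aa|b9|b7|
→ t3 |b7|b9|aa|c0|b5|71|67|51|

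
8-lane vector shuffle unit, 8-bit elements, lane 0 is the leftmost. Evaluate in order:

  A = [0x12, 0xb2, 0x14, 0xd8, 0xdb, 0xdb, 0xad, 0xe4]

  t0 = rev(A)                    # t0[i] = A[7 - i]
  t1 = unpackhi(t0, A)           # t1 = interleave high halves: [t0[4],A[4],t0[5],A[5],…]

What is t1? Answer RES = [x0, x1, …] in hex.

→ t0 |e4|ad|db|db|d8|14|b2|12|
→ t1 |d8|db|14|db|b2|ad|12|e4|

RES = [0xd8, 0xdb, 0x14, 0xdb, 0xb2, 0xad, 0x12, 0xe4]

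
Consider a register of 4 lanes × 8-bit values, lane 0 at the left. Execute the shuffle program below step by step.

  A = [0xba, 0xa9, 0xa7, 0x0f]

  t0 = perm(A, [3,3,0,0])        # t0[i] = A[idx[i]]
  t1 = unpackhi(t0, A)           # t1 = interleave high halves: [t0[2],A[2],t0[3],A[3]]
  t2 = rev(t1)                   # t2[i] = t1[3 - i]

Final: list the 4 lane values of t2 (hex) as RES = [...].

RES = [0x0f, 0xba, 0xa7, 0xba]

t0 = [0x0f, 0x0f, 0xba, 0xba]
t1 = [0xba, 0xa7, 0xba, 0x0f]
t2 = [0x0f, 0xba, 0xa7, 0xba]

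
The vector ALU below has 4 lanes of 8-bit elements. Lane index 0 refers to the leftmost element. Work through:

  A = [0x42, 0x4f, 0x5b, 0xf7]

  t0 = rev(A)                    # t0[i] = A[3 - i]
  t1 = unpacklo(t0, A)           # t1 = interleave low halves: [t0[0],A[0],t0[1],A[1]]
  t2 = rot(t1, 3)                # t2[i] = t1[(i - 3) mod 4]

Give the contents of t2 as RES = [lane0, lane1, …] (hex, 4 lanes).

  t0: f7 5b 4f 42
  t1: f7 42 5b 4f
  t2: 42 5b 4f f7

RES = [ 0x42  0x5b  0x4f  0xf7 ]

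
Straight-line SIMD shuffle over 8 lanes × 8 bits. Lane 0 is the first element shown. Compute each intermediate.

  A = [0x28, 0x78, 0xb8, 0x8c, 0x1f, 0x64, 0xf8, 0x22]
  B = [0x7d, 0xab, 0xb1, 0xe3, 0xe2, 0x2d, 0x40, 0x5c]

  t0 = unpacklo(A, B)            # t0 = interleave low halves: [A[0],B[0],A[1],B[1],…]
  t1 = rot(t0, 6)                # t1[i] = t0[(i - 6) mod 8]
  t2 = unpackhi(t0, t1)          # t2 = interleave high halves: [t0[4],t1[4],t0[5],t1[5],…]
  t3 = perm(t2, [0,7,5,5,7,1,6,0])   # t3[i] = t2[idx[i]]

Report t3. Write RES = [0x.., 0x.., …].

→ t0 |28|7d|78|ab|b8|b1|8c|e3|
→ t1 |78|ab|b8|b1|8c|e3|28|7d|
→ t2 |b8|8c|b1|e3|8c|28|e3|7d|
→ t3 |b8|7d|28|28|7d|8c|e3|b8|

RES = [ 0xb8  0x7d  0x28  0x28  0x7d  0x8c  0xe3  0xb8 ]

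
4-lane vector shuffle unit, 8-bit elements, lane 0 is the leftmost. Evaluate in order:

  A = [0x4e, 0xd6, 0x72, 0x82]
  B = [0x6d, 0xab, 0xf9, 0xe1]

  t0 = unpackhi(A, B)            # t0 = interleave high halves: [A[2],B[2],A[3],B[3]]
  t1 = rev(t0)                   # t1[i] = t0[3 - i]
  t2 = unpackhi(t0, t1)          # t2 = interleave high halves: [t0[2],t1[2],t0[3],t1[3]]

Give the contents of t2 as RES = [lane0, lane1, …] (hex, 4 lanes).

  t0: 72 f9 82 e1
  t1: e1 82 f9 72
  t2: 82 f9 e1 72

RES = [ 0x82  0xf9  0xe1  0x72 ]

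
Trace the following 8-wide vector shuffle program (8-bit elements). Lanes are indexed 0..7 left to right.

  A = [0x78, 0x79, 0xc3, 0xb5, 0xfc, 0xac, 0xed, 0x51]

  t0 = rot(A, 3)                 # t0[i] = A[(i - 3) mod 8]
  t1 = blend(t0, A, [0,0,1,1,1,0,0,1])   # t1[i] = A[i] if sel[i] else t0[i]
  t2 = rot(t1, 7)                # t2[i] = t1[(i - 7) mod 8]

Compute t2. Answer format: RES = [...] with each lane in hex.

RES = [ 0xed  0xc3  0xb5  0xfc  0xc3  0xb5  0x51  0xac ]

  t0: ac ed 51 78 79 c3 b5 fc
  t1: ac ed c3 b5 fc c3 b5 51
  t2: ed c3 b5 fc c3 b5 51 ac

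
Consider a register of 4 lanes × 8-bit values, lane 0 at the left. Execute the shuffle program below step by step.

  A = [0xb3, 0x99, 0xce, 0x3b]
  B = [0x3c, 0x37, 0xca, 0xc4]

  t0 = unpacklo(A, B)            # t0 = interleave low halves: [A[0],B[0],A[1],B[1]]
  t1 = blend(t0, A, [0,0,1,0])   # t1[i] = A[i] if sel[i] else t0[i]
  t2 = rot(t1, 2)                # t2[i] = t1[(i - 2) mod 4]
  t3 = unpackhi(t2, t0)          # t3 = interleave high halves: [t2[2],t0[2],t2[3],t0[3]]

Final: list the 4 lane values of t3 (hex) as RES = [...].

RES = [0xb3, 0x99, 0x3c, 0x37]

  t0: b3 3c 99 37
  t1: b3 3c ce 37
  t2: ce 37 b3 3c
  t3: b3 99 3c 37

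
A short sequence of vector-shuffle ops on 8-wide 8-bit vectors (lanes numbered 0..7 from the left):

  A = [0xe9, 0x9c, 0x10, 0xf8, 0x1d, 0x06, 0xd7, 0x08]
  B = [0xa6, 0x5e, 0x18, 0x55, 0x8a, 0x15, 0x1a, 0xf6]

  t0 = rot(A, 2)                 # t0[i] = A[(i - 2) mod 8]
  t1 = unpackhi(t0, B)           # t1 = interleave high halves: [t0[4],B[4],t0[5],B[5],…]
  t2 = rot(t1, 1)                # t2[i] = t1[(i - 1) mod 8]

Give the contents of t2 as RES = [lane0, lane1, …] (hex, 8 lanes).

RES = [0xf6, 0x10, 0x8a, 0xf8, 0x15, 0x1d, 0x1a, 0x06]

→ t0 |d7|08|e9|9c|10|f8|1d|06|
→ t1 |10|8a|f8|15|1d|1a|06|f6|
→ t2 |f6|10|8a|f8|15|1d|1a|06|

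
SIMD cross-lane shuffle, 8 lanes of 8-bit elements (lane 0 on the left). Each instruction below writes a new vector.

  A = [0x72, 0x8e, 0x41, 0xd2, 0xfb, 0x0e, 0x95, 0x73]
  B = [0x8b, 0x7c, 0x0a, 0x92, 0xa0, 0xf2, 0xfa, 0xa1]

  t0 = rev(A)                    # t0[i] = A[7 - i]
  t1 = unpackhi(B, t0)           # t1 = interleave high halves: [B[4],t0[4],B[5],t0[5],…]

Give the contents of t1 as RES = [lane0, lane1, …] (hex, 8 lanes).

RES = [ 0xa0  0xd2  0xf2  0x41  0xfa  0x8e  0xa1  0x72 ]

  t0: 73 95 0e fb d2 41 8e 72
  t1: a0 d2 f2 41 fa 8e a1 72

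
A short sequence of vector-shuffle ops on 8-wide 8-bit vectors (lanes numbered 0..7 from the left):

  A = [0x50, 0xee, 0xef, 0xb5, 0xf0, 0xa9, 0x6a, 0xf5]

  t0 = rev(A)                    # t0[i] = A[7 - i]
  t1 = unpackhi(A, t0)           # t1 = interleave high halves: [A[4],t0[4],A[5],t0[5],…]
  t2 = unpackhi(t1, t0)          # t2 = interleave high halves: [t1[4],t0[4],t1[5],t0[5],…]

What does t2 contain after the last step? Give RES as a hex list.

RES = [0x6a, 0xb5, 0xee, 0xef, 0xf5, 0xee, 0x50, 0x50]

→ t0 |f5|6a|a9|f0|b5|ef|ee|50|
→ t1 |f0|b5|a9|ef|6a|ee|f5|50|
→ t2 |6a|b5|ee|ef|f5|ee|50|50|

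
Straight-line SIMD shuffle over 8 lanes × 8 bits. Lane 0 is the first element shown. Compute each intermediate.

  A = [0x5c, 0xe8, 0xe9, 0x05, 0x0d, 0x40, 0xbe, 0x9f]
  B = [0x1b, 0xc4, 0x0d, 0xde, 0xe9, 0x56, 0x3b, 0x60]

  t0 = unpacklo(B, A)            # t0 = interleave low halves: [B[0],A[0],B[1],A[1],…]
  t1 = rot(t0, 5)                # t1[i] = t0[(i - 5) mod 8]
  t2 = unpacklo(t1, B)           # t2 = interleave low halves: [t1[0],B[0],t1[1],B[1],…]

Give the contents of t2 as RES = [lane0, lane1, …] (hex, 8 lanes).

RES = [0xe8, 0x1b, 0x0d, 0xc4, 0xe9, 0x0d, 0xde, 0xde]

  t0: 1b 5c c4 e8 0d e9 de 05
  t1: e8 0d e9 de 05 1b 5c c4
  t2: e8 1b 0d c4 e9 0d de de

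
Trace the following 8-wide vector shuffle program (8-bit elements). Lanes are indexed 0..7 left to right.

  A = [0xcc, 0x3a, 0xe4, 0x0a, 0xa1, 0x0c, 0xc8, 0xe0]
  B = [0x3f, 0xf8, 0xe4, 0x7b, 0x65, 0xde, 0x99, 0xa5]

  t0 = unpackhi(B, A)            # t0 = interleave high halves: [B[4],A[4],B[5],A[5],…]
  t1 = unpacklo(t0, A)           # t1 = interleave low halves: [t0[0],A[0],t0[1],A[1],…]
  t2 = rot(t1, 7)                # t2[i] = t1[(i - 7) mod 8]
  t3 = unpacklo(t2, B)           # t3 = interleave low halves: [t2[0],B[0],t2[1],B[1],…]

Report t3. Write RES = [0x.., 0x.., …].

  t0: 65 a1 de 0c 99 c8 a5 e0
  t1: 65 cc a1 3a de e4 0c 0a
  t2: cc a1 3a de e4 0c 0a 65
  t3: cc 3f a1 f8 3a e4 de 7b

RES = [0xcc, 0x3f, 0xa1, 0xf8, 0x3a, 0xe4, 0xde, 0x7b]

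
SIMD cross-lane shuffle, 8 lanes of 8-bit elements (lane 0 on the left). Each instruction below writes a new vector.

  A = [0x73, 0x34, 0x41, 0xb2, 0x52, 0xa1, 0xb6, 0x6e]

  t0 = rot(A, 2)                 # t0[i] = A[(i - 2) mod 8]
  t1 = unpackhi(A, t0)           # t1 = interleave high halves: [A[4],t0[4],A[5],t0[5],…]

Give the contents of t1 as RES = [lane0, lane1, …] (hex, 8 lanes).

t0 = [0xb6, 0x6e, 0x73, 0x34, 0x41, 0xb2, 0x52, 0xa1]
t1 = [0x52, 0x41, 0xa1, 0xb2, 0xb6, 0x52, 0x6e, 0xa1]

RES = [0x52, 0x41, 0xa1, 0xb2, 0xb6, 0x52, 0x6e, 0xa1]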